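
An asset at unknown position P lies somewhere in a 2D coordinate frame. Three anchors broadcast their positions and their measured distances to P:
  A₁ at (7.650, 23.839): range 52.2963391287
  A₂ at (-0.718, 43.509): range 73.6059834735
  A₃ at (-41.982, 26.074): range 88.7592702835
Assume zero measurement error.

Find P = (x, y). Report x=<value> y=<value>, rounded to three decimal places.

x=32.527 y=-22.162

eq1: (x − 7.650)² + (y − 23.839)² = 52.2963391287²
eq2: (x + 0.718)² + (y − 43.509)² = 73.6059834735²
eq3: (x + 41.982)² + (y − 26.074)² = 88.7592702835²
eq3−eq2, eq3−eq1 (x²,y² cancel):
  82.528·x + 34.870·y = 1911.574063
  99.264·x − 4.470·y = 3327.779596
det = 82.528·-4.470 − 34.870·99.264 = -3830.235840
x = (1911.574063·-4.470 − 34.870·3327.779596) / -3830.235840 = 32.526564
y = (82.528·3327.779596 − 1911.574063·99.264) / -3830.235840 = -22.161692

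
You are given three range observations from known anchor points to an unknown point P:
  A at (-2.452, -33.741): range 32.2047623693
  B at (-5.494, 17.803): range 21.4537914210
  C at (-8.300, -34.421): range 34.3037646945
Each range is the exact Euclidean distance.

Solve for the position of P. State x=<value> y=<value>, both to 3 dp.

eq1: (x + 2.452)² + (y + 33.741)² = 32.2047623693²
eq2: (x + 5.494)² + (y − 17.803)² = 21.4537914210²
eq3: (x + 8.300)² + (y + 34.421)² = 34.3037646945²
eq2−eq3, eq2−eq1 (x²,y² cancel):
  -5.612·x − 104.448·y = 190.081290
  6.084·x − 103.088·y = 220.454987
det = -5.612·-103.088 − -104.448·6.084 = 1213.991488
x = (190.081290·-103.088 − -104.448·220.454987) / 1213.991488 = 2.826200
y = (-5.612·220.454987 − 190.081290·6.084) / 1213.991488 = -1.971717

x=2.826 y=-1.972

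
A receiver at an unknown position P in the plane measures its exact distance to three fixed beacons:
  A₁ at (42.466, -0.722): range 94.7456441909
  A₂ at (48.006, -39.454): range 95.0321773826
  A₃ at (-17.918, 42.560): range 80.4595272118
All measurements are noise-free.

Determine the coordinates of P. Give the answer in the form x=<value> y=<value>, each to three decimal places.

x=-46.775 y=-32.547

eq1: (x − 42.466)² + (y + 0.722)² = 94.7456441909²
eq2: (x − 48.006)² + (y + 39.454)² = 95.0321773826²
eq3: (x + 17.918)² + (y − 42.560)² = 80.4595272118²
eq1−eq2, eq1−eq3 (x²,y² cancel):
  11.080·x − 77.464·y = 2002.934067
  -120.768·x + 86.564·y = 2831.527458
det = 11.080·86.564 − -77.464·-120.768 = -8396.043232
x = (2002.934067·86.564 − -77.464·2831.527458) / -8396.043232 = -46.774822
y = (11.080·2831.527458 − 2002.934067·-120.768) / -8396.043232 = -32.546720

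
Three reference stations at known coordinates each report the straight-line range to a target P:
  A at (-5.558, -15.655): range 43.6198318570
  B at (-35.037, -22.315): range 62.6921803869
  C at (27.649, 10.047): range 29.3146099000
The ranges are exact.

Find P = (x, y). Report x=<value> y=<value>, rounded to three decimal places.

eq1: (x + 5.558)² + (y + 15.655)² = 43.6198318570²
eq2: (x + 35.037)² + (y + 22.315)² = 62.6921803869²
eq3: (x − 27.649)² + (y − 10.047)² = 29.3146099000²
eq2−eq3, eq2−eq1 (x²,y² cancel):
  125.372·x + 64.724·y = 2210.821944
  58.958·x + 13.320·y = 578.039545
det = 125.372·13.320 − 64.724·58.958 = -2146.042552
x = (2210.821944·13.320 − 64.724·578.039545) / -2146.042552 = 3.711428
y = (125.372·578.039545 − 2210.821944·58.958) / -2146.042552 = 26.968555

x=3.711 y=26.969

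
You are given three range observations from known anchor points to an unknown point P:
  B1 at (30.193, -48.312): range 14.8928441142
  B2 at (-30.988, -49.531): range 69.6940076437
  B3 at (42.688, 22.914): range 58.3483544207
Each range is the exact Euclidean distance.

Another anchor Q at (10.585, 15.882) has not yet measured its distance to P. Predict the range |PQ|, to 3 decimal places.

eq1: (x − 30.193)² + (y + 48.312)² = 14.8928441142²
eq2: (x + 30.988)² + (y + 49.531)² = 69.6940076437²
eq3: (x − 42.688)² + (y − 22.914)² = 58.3483544207²
eq3−eq2, eq3−eq1 (x²,y² cancel):
  -147.352·x − 144.890·y = -386.464873
  -24.990·x − 142.452·y = 4081.083511
det = -147.352·-142.452 − -144.890·-24.990 = 17369.786004
x = (-386.464873·-142.452 − -144.890·4081.083511) / 17369.786004 = 37.211793
y = (-147.352·4081.083511 − -386.464873·-24.990) / 17369.786004 = -35.176805
|P − Q| = √((37.211793 − 10.585)² + (-35.176805 − 15.882)²) = 57.584613

57.585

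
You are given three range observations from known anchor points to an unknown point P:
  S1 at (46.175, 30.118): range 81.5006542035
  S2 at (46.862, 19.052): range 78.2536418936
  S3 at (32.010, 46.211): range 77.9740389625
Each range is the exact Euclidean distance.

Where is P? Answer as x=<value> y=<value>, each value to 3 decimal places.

eq1: (x − 46.175)² + (y − 30.118)² = 81.5006542035²
eq2: (x − 46.862)² + (y − 19.052)² = 78.2536418936²
eq3: (x − 32.010)² + (y − 46.211)² = 77.9740389625²
eq1−eq2, eq1−eq3 (x²,y² cancel):
  1.374·x − 22.132·y = 38.525365
  -28.330·x + 32.186·y = 683.277955
det = 1.374·32.186 − -22.132·-28.330 = -582.775996
x = (38.525365·32.186 − -22.132·683.277955) / -582.775996 = -28.076457
y = (1.374·683.277955 − 38.525365·-28.330) / -582.775996 = -3.483753

x=-28.076 y=-3.484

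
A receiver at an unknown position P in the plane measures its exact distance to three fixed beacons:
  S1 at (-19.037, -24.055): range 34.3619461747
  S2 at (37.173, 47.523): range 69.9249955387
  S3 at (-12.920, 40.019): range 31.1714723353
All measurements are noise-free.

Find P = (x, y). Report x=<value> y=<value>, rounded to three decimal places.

x=-21.948 y=10.183

eq1: (x + 19.037)² + (y + 24.055)² = 34.3619461747²
eq2: (x − 37.173)² + (y − 47.523)² = 69.9249955387²
eq3: (x + 12.920)² + (y − 40.019)² = 31.1714723353²
eq1−eq3, eq1−eq2 (x²,y² cancel):
  12.234·x + 128.148·y = 1036.479024
  112.420·x + 143.156·y = -1009.544592
det = 12.234·143.156 − 128.148·112.420 = -12655.027656
x = (1036.479024·143.156 − 128.148·-1009.544592) / -12655.027656 = -21.947744
y = (12.234·-1009.544592 − 1036.479024·112.420) / -12655.027656 = 10.183442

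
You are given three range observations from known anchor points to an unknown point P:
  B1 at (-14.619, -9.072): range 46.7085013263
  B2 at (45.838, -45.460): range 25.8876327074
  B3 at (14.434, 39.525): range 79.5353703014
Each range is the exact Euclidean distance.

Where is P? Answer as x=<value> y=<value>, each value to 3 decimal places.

x=20.583 y=-39.772

eq1: (x + 14.619)² + (y + 9.072)² = 46.7085013263²
eq2: (x − 45.838)² + (y + 45.460)² = 25.8876327074²
eq3: (x − 14.434)² + (y − 39.525)² = 79.5353703014²
eq2−eq1, eq2−eq3 (x²,y² cancel):
  -120.914·x + 72.776·y = -5383.232068
  -62.808·x + 169.970·y = -8052.873465
det = -120.914·169.970 − 72.776·-62.808 = -15980.837572
x = (-5383.232068·169.970 − 72.776·-8052.873465) / -15980.837572 = 20.582903
y = (-120.914·-8052.873465 − -5383.232068·-62.808) / -15980.837572 = -39.772327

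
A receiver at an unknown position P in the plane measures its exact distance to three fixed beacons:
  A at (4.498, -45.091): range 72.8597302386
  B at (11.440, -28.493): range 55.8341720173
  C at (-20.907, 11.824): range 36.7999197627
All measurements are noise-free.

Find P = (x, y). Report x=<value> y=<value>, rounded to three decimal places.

eq1: (x − 4.498)² + (y + 45.091)² = 72.8597302386²
eq2: (x − 11.440)² + (y + 28.493)² = 55.8341720173²
eq3: (x + 20.907)² + (y − 11.824)² = 36.7999197627²
eq1−eq3, eq1−eq2 (x²,y² cancel):
  -50.810·x + 113.830·y = 2477.785536
  13.884·x + 33.196·y = 1080.379890
det = -50.810·33.196 − 113.830·13.884 = -3267.104480
x = (2477.785536·33.196 − 113.830·1080.379890) / -3267.104480 = 12.465801
y = (-50.810·1080.379890 − 2477.785536·13.884) / -3267.104480 = 27.331748

x=12.466 y=27.332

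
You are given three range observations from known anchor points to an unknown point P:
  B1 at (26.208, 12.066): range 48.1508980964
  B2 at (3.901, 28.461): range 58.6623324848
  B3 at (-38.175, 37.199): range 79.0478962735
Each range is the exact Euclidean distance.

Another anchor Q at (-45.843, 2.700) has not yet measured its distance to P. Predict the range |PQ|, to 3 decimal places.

eq1: (x − 26.208)² + (y − 12.066)² = 48.1508980964²
eq2: (x − 3.901)² + (y − 28.461)² = 58.6623324848²
eq3: (x + 38.175)² + (y − 37.199)² = 79.0478962735²
eq3−eq2, eq3−eq1 (x²,y² cancel):
  84.152·x − 17.476·y = 791.450749
  128.766·x − 50.266·y = 1921.412312
det = 84.152·-50.266 − -17.476·128.766 = -1979.669816
x = (791.450749·-50.266 − -17.476·1921.412312) / -1979.669816 = 3.134089
y = (84.152·1921.412312 − 791.450749·128.766) / -1979.669816 = -30.196319
|P − Q| = √((3.134089 − -45.843)² + (-30.196319 − 2.700)²) = 58.999348

58.999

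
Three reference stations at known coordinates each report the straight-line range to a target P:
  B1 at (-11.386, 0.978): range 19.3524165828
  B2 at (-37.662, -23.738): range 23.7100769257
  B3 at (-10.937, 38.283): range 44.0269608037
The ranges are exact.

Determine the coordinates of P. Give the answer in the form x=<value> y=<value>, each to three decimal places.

x=-30.627 y=-1.096

eq1: (x + 11.386)² + (y − 0.978)² = 19.3524165828²
eq2: (x + 37.662)² + (y + 23.738)² = 23.7100769257²
eq3: (x + 10.937)² + (y − 38.283)² = 44.0269608037²
eq1−eq2, eq1−eq3 (x²,y² cancel):
  -52.552·x − 49.432·y = 1663.669688
  0.898·x + 74.610·y = -109.248672
det = -52.552·74.610 − -49.432·0.898 = -3876.514784
x = (1663.669688·74.610 − -49.432·-109.248672) / -3876.514784 = -30.626999
y = (-52.552·-109.248672 − 1663.669688·0.898) / -3876.514784 = -1.095639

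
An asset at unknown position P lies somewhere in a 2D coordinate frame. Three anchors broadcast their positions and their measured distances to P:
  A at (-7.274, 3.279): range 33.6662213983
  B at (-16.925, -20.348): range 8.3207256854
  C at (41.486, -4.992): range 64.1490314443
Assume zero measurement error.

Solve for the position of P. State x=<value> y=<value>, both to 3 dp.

x=-18.171 y=-28.575

eq1: (x + 7.274)² + (y − 3.279)² = 33.6662213983²
eq2: (x + 16.925)² + (y + 20.348)² = 8.3207256854²
eq3: (x − 41.486)² + (y + 4.992)² = 64.1490314443²
eq1−eq2, eq1−eq3 (x²,y² cancel):
  -19.302·x − 47.254·y = 1701.013799
  97.520·x − 16.542·y = -1299.338429
det = -19.302·-16.542 − -47.254·97.520 = 4927.503764
x = (1701.013799·-16.542 − -47.254·-1299.338429) / 4927.503764 = -18.170886
y = (-19.302·-1299.338429 − 1701.013799·97.520) / 4927.503764 = -28.574922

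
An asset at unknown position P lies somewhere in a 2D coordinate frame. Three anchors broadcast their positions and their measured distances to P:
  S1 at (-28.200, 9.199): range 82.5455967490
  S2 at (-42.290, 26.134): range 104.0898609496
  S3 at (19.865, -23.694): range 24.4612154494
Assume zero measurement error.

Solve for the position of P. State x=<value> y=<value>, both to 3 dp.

x=38.000 y=-40.110

eq1: (x + 28.200)² + (y − 9.199)² = 82.5455967490²
eq2: (x + 42.290)² + (y − 26.134)² = 104.0898609496²
eq3: (x − 19.865)² + (y + 23.694)² = 24.4612154494²
eq1−eq3, eq1−eq2 (x²,y² cancel):
  96.130·x − 65.786·y = 6291.586741
  -28.180·x + 33.870·y = -2429.355155
det = 96.130·33.870 − -65.786·-28.180 = 1402.073620
x = (6291.586741·33.870 − -65.786·-2429.355155) / 1402.073620 = 37.999777
y = (96.130·-2429.355155 − 6291.586741·-28.180) / 1402.073620 = -40.109874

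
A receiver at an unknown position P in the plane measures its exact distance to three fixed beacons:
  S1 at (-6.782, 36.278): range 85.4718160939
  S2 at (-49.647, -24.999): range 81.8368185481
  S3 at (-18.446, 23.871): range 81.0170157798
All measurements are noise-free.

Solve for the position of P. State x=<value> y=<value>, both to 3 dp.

x=30.701 y=-40.536

eq1: (x + 6.782)² + (y − 36.278)² = 85.4718160939²
eq2: (x + 49.647)² + (y + 24.999)² = 81.8368185481²
eq3: (x + 18.446)² + (y − 23.871)² = 81.0170157798²
eq1−eq2, eq1−eq3 (x²,y² cancel):
  -85.730·x − 122.554·y = 2335.852278
  -23.328·x − 24.814·y = 289.665250
det = -85.730·-24.814 − -122.554·-23.328 = -731.635492
x = (2335.852278·-24.814 − -122.554·289.665250) / -731.635492 = 30.701358
y = (-85.730·289.665250 − 2335.852278·-23.328) / -731.635492 = -40.536251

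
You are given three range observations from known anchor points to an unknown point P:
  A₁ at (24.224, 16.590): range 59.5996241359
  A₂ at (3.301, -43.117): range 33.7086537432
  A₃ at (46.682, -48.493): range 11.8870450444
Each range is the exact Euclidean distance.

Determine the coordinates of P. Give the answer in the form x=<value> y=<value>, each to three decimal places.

eq1: (x − 24.224)² + (y − 16.590)² = 59.5996241359²
eq2: (x − 3.301)² + (y + 43.117)² = 33.7086537432²
eq3: (x − 46.682)² + (y + 48.493)² = 11.8870450444²
eq3−eq2, eq3−eq1 (x²,y² cancel):
  -86.762·x + 10.752·y = -3655.779380
  -44.916·x + 130.166·y = -7079.563254
det = -86.762·130.166 − 10.752·-44.916 = -10810.525660
x = (-3655.779380·130.166 − 10.752·-7079.563254) / -10810.525660 = 36.976806
y = (-86.762·-7079.563254 − -3655.779380·-44.916) / -10810.525660 = -41.629250

x=36.977 y=-41.629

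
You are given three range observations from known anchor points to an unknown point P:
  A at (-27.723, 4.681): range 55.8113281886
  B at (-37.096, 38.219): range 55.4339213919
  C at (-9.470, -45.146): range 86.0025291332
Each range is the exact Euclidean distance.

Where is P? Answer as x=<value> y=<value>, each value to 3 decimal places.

eq1: (x + 27.723)² + (y − 4.681)² = 55.8113281886²
eq2: (x + 37.096)² + (y − 38.219)² = 55.4339213919²
eq3: (x + 9.470)² + (y + 45.146)² = 86.0025291332²
eq1−eq3, eq1−eq2 (x²,y² cancel):
  36.506·x − 99.654·y = -2944.164937
  -18.746·x + 67.076·y = 2088.313400
det = 36.506·67.076 − -99.654·-18.746 = 580.562572
x = (-2944.164937·67.076 − -99.654·2088.313400) / 580.562572 = 18.302896
y = (36.506·2088.313400 − -2944.164937·-18.746) / 580.562572 = 36.248725

x=18.303 y=36.249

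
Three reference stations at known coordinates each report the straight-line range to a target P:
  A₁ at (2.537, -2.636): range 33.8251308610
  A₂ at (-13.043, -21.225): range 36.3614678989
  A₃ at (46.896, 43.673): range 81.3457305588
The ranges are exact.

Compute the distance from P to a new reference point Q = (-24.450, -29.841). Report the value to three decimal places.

eq1: (x − 2.537)² + (y + 2.636)² = 33.8251308610²
eq2: (x + 13.043)² + (y + 21.225)² = 36.3614678989²
eq3: (x − 46.896)² + (y − 43.673)² = 81.3457305588²
eq3−eq2, eq3−eq1 (x²,y² cancel):
  -119.878·x − 129.796·y = 1809.026261
  -88.718·x − 92.618·y = 1379.807522
det = -119.878·-92.618 − -129.796·-88.718 = -412.380924
x = (1809.026261·-92.618 − -129.796·1379.807522) / -412.380924 = -27.996210
y = (-119.878·1379.807522 − 1809.026261·-88.718) / -412.380924 = 11.919500
|P − Q| = √((-27.996210 − -24.450)² + (11.919500 − -29.841)²) = 41.910797

41.911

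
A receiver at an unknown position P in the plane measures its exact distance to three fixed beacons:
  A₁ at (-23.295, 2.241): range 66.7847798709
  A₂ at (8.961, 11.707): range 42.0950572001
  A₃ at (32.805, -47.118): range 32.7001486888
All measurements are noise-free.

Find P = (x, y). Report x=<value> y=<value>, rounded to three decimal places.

x=41.094 y=-15.486

eq1: (x + 23.295)² + (y − 2.241)² = 66.7847798709²
eq2: (x − 8.961)² + (y − 11.707)² = 42.0950572001²
eq3: (x − 32.805)² + (y + 47.118)² = 32.7001486888²
eq2−eq1, eq2−eq3 (x²,y² cancel):
  -64.512·x − 18.932·y = -2357.887246
  47.688·x − 117.650·y = 3781.614695
det = -64.512·-117.650 − -18.932·47.688 = 8492.666016
x = (-2357.887246·-117.650 − -18.932·3781.614695) / 8492.666016 = 41.094159
y = (-64.512·3781.614695 − -2357.887246·47.688) / 8492.666016 = -15.485903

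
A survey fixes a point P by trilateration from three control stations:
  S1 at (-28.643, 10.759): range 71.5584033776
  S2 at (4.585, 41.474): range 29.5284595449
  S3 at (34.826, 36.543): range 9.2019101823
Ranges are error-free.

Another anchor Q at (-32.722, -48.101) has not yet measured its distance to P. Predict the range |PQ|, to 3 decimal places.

eq1: (x + 28.643)² + (y − 10.759)² = 71.5584033776²
eq2: (x − 4.585)² + (y − 41.474)² = 29.5284595449²
eq3: (x − 34.826)² + (y − 36.543)² = 9.2019101823²
eq1−eq3, eq1−eq2 (x²,y² cancel):
  126.938·x + 51.568·y = 6647.993538
  66.456·x + 61.430·y = 5053.612542
det = 126.938·61.430 − 51.568·66.456 = 4370.798332
x = (6647.993538·61.430 − 51.568·5053.612542) / 4370.798332 = 33.811112
y = (126.938·5053.612542 − 6647.993538·66.456) / 4370.798332 = 45.688772
|P − Q| = √((33.811112 − -32.722)² + (45.688772 − -48.101)²) = 114.992071

114.992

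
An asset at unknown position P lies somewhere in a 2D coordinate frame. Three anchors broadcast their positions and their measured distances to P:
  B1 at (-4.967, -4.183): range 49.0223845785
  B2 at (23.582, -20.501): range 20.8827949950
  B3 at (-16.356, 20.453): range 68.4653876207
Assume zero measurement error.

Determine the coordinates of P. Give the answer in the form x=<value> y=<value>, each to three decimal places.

eq1: (x + 4.967)² + (y + 4.183)² = 49.0223845785²
eq2: (x − 23.582)² + (y + 20.501)² = 20.8827949950²
eq3: (x + 16.356)² + (y − 20.453)² = 68.4653876207²
eq3−eq1, eq3−eq2 (x²,y² cancel):
  22.778·x − 49.272·y = 1640.639745
  79.876·x − 81.908·y = 4541.975955
det = 22.778·-81.908 − -49.272·79.876 = 2069.949848
x = (1640.639745·-81.908 − -49.272·4541.975955) / 2069.949848 = 43.194631
y = (22.778·4541.975955 − 1640.639745·79.876) / 2069.949848 = -13.329121

x=43.195 y=-13.329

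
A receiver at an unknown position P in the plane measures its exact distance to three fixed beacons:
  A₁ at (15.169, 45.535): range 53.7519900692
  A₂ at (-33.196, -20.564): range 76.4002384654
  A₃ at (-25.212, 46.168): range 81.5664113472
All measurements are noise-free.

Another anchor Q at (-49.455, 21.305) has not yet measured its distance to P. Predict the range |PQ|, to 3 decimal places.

eq1: (x − 15.169)² + (y − 45.535)² = 53.7519900692²
eq2: (x + 33.196)² + (y + 20.564)² = 76.4002384654²
eq3: (x + 25.212)² + (y − 46.168)² = 81.5664113472²
eq1−eq3, eq1−eq2 (x²,y² cancel):
  -80.762·x + 1.266·y = -3300.208642
  -96.730·x − 132.198·y = -3726.402275
det = -80.762·-132.198 − 1.266·-96.730 = 10799.035056
x = (-3300.208642·-132.198 − 1.266·-3726.402275) / 10799.035056 = 40.836853
y = (-80.762·-3726.402275 − -3300.208642·-96.730) / 10799.035056 = -1.692511
|P − Q| = √((40.836853 − -49.455)² + (-1.692511 − 21.305)²) = 93.174590

93.175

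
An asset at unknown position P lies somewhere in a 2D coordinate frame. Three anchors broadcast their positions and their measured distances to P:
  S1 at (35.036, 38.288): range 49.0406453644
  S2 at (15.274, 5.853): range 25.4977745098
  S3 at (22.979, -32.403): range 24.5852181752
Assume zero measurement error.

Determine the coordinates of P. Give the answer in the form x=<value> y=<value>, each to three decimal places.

x=34.625 y=-10.751

eq1: (x − 35.036)² + (y − 38.288)² = 49.0406453644²
eq2: (x − 15.274)² + (y − 5.853)² = 25.4977745098²
eq3: (x − 22.979)² + (y + 32.403)² = 24.5852181752²
eq3−eq1, eq3−eq2 (x²,y² cancel):
  24.114·x + 141.382·y = -685.048555
  -15.410·x + 76.512·y = -1356.139717
det = 24.114·76.512 − 141.382·-15.410 = 4023.706988
x = (-685.048555·76.512 − 141.382·-1356.139717) / 4023.706988 = 34.624616
y = (24.114·-1356.139717 − -685.048555·-15.410) / 4023.706988 = -10.750920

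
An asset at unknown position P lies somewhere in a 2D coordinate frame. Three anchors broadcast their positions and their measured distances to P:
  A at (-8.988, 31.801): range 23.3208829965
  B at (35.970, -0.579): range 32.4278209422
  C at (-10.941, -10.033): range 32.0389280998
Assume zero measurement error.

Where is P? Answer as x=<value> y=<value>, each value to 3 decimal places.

eq1: (x + 8.988)² + (y − 31.801)² = 23.3208829965²
eq2: (x − 35.970)² + (y + 0.579)² = 32.4278209422²
eq3: (x + 10.941)² + (y + 10.033)² = 32.0389280998²
eq1−eq3, eq1−eq2 (x²,y² cancel):
  -3.906·x − 83.668·y = -1354.350505
  89.916·x − 64.760·y = -305.611591
det = -3.906·-64.760 − -83.668·89.916 = 7776.044448
x = (-1354.350505·-64.760 − -83.668·-305.611591) / 7776.044448 = 7.990930
y = (-3.906·-305.611591 − -1354.350505·89.916) / 7776.044448 = 15.814146

x=7.991 y=15.814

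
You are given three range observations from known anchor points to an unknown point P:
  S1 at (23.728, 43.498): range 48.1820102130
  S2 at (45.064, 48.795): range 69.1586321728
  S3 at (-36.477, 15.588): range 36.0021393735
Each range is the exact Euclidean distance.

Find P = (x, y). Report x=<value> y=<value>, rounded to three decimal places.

eq1: (x − 23.728)² + (y − 43.498)² = 48.1820102130²
eq2: (x − 45.064)² + (y − 48.795)² = 69.1586321728²
eq3: (x + 36.477)² + (y − 15.588)² = 36.0021393735²
eq2−eq1, eq2−eq3 (x²,y² cancel):
  -42.672·x − 10.594·y = 504.788163
  -163.082·x − 66.414·y = 648.603517
det = -42.672·-66.414 − -10.594·-163.082 = 1106.327500
x = (504.788163·-66.414 − -10.594·648.603517) / 1106.327500 = -24.092048
y = (-42.672·648.603517 − 504.788163·-163.082) / 1106.327500 = 49.392837

x=-24.092 y=49.393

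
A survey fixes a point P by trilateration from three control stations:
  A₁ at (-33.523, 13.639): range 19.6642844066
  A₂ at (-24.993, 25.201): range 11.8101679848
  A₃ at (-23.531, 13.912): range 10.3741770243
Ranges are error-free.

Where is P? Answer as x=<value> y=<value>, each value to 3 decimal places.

x=-14.716 y=19.382

eq1: (x + 33.523)² + (y − 13.639)² = 19.6642844066²
eq2: (x + 24.993)² + (y − 25.201)² = 11.8101679848²
eq3: (x + 23.531)² + (y − 13.912)² = 10.3741770243²
eq3−eq2, eq3−eq1 (x²,y² cancel):
  -2.924·x + 22.578·y = 480.632226
  -19.984·x − 0.546·y = 283.501613
det = -2.924·-0.546 − 22.578·-19.984 = 452.795256
x = (480.632226·-0.546 − 22.578·283.501613) / 452.795256 = -14.715977
y = (-2.924·283.501613 − 480.632226·-19.984) / 452.795256 = 19.381819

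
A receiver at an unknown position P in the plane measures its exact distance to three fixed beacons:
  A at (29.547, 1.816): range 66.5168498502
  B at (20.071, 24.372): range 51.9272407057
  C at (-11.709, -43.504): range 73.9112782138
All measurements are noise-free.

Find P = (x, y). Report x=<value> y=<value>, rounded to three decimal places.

x=-31.753 y=27.637

eq1: (x − 29.547)² + (y − 1.816)² = 66.5168498502²
eq2: (x − 20.071)² + (y − 24.372)² = 51.9272407057²
eq3: (x + 11.709)² + (y + 43.504)² = 73.9112782138²
eq2−eq1, eq2−eq3 (x²,y² cancel):
  18.952·x − 45.112·y = -1848.569347
  -63.560·x − 135.752·y = -1733.579448
det = 18.952·-135.752 − -45.112·-63.560 = -5440.090624
x = (-1848.569347·-135.752 − -45.112·-1733.579448) / -5440.090624 = -31.753469
y = (18.952·-1733.579448 − -1848.569347·-63.560) / -5440.090624 = 27.637382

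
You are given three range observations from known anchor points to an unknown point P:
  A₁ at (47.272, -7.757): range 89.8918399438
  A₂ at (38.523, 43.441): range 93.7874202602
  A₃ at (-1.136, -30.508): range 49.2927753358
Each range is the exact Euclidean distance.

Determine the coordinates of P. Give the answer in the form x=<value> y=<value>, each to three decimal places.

eq1: (x − 47.272)² + (y + 7.757)² = 89.8918399438²
eq2: (x − 38.523)² + (y − 43.441)² = 93.7874202602²
eq3: (x + 1.136)² + (y + 30.508)² = 49.2927753358²
eq2−eq3, eq2−eq1 (x²,y² cancel):
  -79.318·x − 147.898·y = 3927.189049
  17.498·x − 102.396·y = -360.791666
det = -79.318·-102.396 − -147.898·17.498 = 10709.765132
x = (3927.189049·-102.396 − -147.898·-360.791666) / 10709.765132 = -42.530234
y = (-79.318·-360.791666 − 3927.189049·17.498) / 10709.765132 = -3.744310

x=-42.530 y=-3.744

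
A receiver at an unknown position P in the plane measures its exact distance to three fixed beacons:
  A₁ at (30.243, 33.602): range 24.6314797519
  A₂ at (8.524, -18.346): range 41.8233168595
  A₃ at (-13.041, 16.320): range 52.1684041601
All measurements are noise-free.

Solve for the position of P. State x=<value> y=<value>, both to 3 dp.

x=38.802 y=10.506

eq1: (x − 30.243)² + (y − 33.602)² = 24.6314797519²
eq2: (x − 8.524)² + (y + 18.346)² = 41.8233168595²
eq3: (x + 13.041)² + (y − 16.320)² = 52.1684041601²
eq1−eq3, eq1−eq2 (x²,y² cancel):
  -86.568·x − 34.564·y = -3722.155970
  -43.438·x − 103.896·y = -2776.979199
det = -86.568·-103.896 − -34.564·-43.438 = 7492.677896
x = (-3722.155970·-103.896 − -34.564·-2776.979199) / 7492.677896 = 38.802363
y = (-86.568·-2776.979199 − -3722.155970·-43.438) / 7492.677896 = 10.505526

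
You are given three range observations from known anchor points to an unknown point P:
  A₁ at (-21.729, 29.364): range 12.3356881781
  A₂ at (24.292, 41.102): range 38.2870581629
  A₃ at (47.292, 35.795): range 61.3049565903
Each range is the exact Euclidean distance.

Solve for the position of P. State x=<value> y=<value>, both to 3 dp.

x=-13.933 y=38.924

eq1: (x + 21.729)² + (y − 29.364)² = 12.3356881781²
eq2: (x − 24.292)² + (y − 41.102)² = 38.2870581629²
eq3: (x − 47.292)² + (y − 35.795)² = 61.3049565903²
eq2−eq3, eq2−eq1 (x²,y² cancel):
  46.000·x − 10.614·y = -1054.059259
  -92.042·x − 23.476·y = 368.647889
det = 46.000·-23.476 − -10.614·-92.042 = -2056.829788
x = (-1054.059259·-23.476 − -10.614·368.647889) / -2056.829788 = -13.933056
y = (46.000·368.647889 − -1054.059259·-92.042) / -2056.829788 = 38.923940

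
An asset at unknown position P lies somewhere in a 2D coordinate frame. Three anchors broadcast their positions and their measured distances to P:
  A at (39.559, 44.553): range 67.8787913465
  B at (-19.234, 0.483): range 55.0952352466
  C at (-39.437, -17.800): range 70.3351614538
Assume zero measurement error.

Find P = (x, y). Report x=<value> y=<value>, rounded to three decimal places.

eq1: (x − 39.559)² + (y − 44.553)² = 67.8787913465²
eq2: (x + 19.234)² + (y − 0.483)² = 55.0952352466²
eq3: (x + 39.437)² + (y + 17.800)² = 70.3351614538²
eq2−eq3, eq2−eq1 (x²,y² cancel):
  -40.406·x − 36.566·y = -409.613066
  117.586·x + 88.140·y = 1607.658877
det = -40.406·88.140 − -36.566·117.586 = 738.264836
x = (-409.613066·88.140 − -36.566·1607.658877) / 738.264836 = 30.723878
y = (-40.406·1607.658877 − -409.613066·117.586) / 738.264836 = -22.748344

x=30.724 y=-22.748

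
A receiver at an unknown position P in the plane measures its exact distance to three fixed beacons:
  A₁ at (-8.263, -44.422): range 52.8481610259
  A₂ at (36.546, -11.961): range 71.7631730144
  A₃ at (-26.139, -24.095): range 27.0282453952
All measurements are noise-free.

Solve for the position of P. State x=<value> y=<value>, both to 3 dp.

eq1: (x + 8.263)² + (y + 44.422)² = 52.8481610259²
eq2: (x − 36.546)² + (y + 11.961)² = 71.7631730144²
eq3: (x + 26.139)² + (y + 24.095)² = 27.0282453952²
eq2−eq1, eq2−eq3 (x²,y² cancel):
  -89.618·x − 64.922·y = 2919.940493
  -125.370·x − 24.268·y = 4204.567661
det = -89.618·-24.268 − -64.922·-125.370 = -5964.421516
x = (2919.940493·-24.268 − -64.922·4204.567661) / -5964.421516 = -33.885571
y = (-89.618·4204.567661 − 2919.940493·-125.370) / -5964.421516 = 1.799337

x=-33.886 y=1.799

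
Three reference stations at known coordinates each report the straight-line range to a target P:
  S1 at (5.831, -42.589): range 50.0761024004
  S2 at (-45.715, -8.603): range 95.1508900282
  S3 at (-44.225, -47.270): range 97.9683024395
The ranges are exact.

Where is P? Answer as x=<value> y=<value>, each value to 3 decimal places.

x=49.040 y=-17.278

eq1: (x − 5.831)² + (y + 42.589)² = 50.0761024004²
eq2: (x + 45.715)² + (y + 8.603)² = 95.1508900282²
eq3: (x + 44.225)² + (y + 47.270)² = 97.9683024395²
eq3−eq1, eq3−eq2 (x²,y² cancel):
  100.112·x + 9.362·y = 4747.692208
  -2.980·x + 77.334·y = -1482.334281
det = 100.112·77.334 − 9.362·-2.980 = 7769.960168
x = (4747.692208·77.334 − 9.362·-1482.334281) / 7769.960168 = 49.039588
y = (100.112·-1482.334281 − 4747.692208·-2.980) / 7769.960168 = -17.278252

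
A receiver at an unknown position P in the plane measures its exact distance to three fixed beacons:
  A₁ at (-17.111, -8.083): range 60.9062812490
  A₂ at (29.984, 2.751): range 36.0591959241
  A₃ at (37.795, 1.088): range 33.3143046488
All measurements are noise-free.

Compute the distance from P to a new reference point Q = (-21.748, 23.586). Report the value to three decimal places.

eq1: (x + 17.111)² + (y + 8.083)² = 60.9062812490²
eq2: (x − 29.984)² + (y − 2.751)² = 36.0591959241²
eq3: (x − 37.795)² + (y − 1.088)² = 33.3143046488²
eq2−eq1, eq2−eq3 (x²,y² cancel):
  -94.190·x − 21.668·y = -2957.796532
  15.622·x − 3.326·y = 713.460228
det = -94.190·-3.326 − -21.668·15.622 = 651.773436
x = (-2957.796532·-3.326 − -21.668·713.460228) / 651.773436 = 38.812394
y = (-94.190·713.460228 − -2957.796532·15.622) / 651.773436 = -32.210766
|P − Q| = √((38.812394 − -21.748)² + (-32.210766 − 23.586)²) = 82.345859

82.346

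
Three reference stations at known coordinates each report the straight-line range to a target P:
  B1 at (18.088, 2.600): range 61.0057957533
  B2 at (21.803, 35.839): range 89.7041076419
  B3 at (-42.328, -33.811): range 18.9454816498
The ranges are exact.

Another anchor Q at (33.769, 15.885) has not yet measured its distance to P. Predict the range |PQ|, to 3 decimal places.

81.496

eq1: (x − 18.088)² + (y − 2.600)² = 61.0057957533²
eq2: (x − 21.803)² + (y − 35.839)² = 89.7041076419²
eq3: (x + 42.328)² + (y + 33.811)² = 18.9454816498²
eq2−eq1, eq2−eq3 (x²,y² cancel):
  -7.430·x − 66.478·y = 2899.250826
  -128.262·x − 139.300·y = 8862.934228
det = -7.430·-139.300 − -66.478·-128.262 = -7491.602236
x = (2899.250826·-139.300 − -66.478·8862.934228) / -7491.602236 = -24.737632
y = (-7.430·8862.934228 − 2899.250826·-128.262) / -7491.602236 = -40.847351
|P − Q| = √((-24.737632 − 33.769)² + (-40.847351 − 15.885)²) = 81.495924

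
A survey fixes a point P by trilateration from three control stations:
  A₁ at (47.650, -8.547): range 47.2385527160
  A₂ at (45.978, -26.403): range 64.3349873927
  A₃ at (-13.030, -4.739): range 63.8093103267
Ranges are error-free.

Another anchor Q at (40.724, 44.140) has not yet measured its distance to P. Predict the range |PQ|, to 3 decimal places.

eq1: (x − 47.650)² + (y + 8.547)² = 47.2385527160²
eq2: (x − 45.978)² + (y + 26.403)² = 64.3349873927²
eq3: (x + 13.030)² + (y + 4.739)² = 63.8093103267²
eq1−eq2, eq1−eq3 (x²,y² cancel):
  -3.344·x − 35.712·y = -1439.988556
  -121.360·x + 7.616·y = -3991.481910
det = -3.344·7.616 − -35.712·-121.360 = -4359.476224
x = (-1439.988556·7.616 − -35.712·-3991.481910) / -4359.476224 = 35.213119
y = (-3.344·-3991.481910 − -1439.988556·-121.360) / -4359.476224 = 37.024974
|P − Q| = √((35.213119 − 40.724)² + (37.024974 − 44.140)²) = 8.999633

9.000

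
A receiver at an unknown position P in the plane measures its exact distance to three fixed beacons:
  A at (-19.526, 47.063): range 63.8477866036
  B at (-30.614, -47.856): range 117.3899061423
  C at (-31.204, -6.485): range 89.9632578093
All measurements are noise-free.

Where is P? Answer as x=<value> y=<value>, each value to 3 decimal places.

x=44.168 y=42.632

eq1: (x + 19.526)² + (y − 47.063)² = 63.8477866036²
eq2: (x + 30.614)² + (y + 47.856)² = 117.3899061423²
eq3: (x + 31.204)² + (y + 6.485)² = 89.9632578093²
eq1−eq3, eq1−eq2 (x²,y² cancel):
  -23.356·x − 107.096·y = -5597.293705
  -22.176·x − 189.838·y = -9072.627123
det = -23.356·-189.838 − -107.096·-22.176 = 2058.895432
x = (-5597.293705·-189.838 − -107.096·-9072.627123) / 2058.895432 = 44.167842
y = (-23.356·-9072.627123 − -5597.293705·-22.176) / 2058.895432 = 42.631934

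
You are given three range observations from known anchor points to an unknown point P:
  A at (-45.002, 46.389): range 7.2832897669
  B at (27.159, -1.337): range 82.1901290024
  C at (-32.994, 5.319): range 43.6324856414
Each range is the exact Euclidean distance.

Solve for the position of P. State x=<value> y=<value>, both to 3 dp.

eq1: (x + 45.002)² + (y − 46.389)² = 7.2832897669²
eq2: (x − 27.159)² + (y + 1.337)² = 82.1901290024²
eq3: (x + 32.994)² + (y − 5.319)² = 43.6324856414²
eq1−eq2, eq1−eq3 (x²,y² cancel):
  144.322·x − 95.452·y = -10139.891471
  24.016·x − 82.140·y = -4910.971021
det = 144.322·-82.140 − -95.452·24.016 = -9562.233848
x = (-10139.891471·-82.140 − -95.452·-4910.971021) / -9562.233848 = -38.079876
y = (144.322·-4910.971021 − -10139.891471·24.016) / -9562.233848 = 48.654063

x=-38.080 y=48.654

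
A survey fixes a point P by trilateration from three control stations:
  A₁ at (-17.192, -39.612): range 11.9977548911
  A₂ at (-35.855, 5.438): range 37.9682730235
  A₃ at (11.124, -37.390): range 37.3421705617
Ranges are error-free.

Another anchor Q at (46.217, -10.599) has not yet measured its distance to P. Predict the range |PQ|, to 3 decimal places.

eq1: (x + 17.192)² + (y + 39.612)² = 11.9977548911²
eq2: (x + 35.855)² + (y − 5.438)² = 37.9682730235²
eq3: (x − 11.124)² + (y + 37.390)² = 37.3421705617²
eq1−eq3, eq1−eq2 (x²,y² cancel):
  56.632·x + 4.444·y = -1593.411512
  -37.326·x + 90.100·y = -1847.166173
det = 56.632·90.100 − 4.444·-37.326 = 5268.419944
x = (-1593.411512·90.100 − 4.444·-1847.166173) / 5268.419944 = -25.692252
y = (56.632·-1847.166173 − -1593.411512·-37.326) / 5268.419944 = -31.144896
|P − Q| = √((-25.692252 − 46.217)² + (-31.144896 − -10.599)²) = 74.786859

74.787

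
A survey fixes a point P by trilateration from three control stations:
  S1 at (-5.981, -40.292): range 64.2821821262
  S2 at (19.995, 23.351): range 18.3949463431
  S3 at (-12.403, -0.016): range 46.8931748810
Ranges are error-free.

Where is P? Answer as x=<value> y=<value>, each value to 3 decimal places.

eq1: (x + 5.981)² + (y + 40.292)² = 64.2821821262²
eq2: (x − 19.995)² + (y − 23.351)² = 18.3949463431²
eq3: (x + 12.403)² + (y + 0.016)² = 46.8931748810²
eq1−eq3, eq1−eq2 (x²,y² cancel):
  -12.844·x + 80.552·y = 427.846128
  51.952·x + 127.286·y = 3079.676489
det = -12.844·127.286 − 80.552·51.952 = -5819.698888
x = (427.846128·127.286 − 80.552·3079.676489) / -5819.698888 = 33.268951
y = (-12.844·3079.676489 − 427.846128·51.952) / -5819.698888 = 10.616155

x=33.269 y=10.616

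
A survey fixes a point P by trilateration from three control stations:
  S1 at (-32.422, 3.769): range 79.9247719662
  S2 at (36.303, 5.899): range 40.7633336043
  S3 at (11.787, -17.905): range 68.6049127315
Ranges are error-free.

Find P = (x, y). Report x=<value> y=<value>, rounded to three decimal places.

x=35.030 y=46.642

eq1: (x + 32.422)² + (y − 3.769)² = 79.9247719662²
eq2: (x − 36.303)² + (y − 5.899)² = 40.7633336043²
eq3: (x − 11.787)² + (y + 17.905)² = 68.6049127315²
eq3−eq1, eq3−eq2 (x²,y² cancel):
  -88.418·x + 43.348·y = -1075.466072
  49.032·x + 47.608·y = 3938.168300
det = -88.418·47.608 − 43.348·49.032 = -6334.843280
x = (-1075.466072·47.608 − 43.348·3938.168300) / -6334.843280 = 35.030465
y = (-88.418·3938.168300 − -1075.466072·49.032) / -6334.843280 = 46.642466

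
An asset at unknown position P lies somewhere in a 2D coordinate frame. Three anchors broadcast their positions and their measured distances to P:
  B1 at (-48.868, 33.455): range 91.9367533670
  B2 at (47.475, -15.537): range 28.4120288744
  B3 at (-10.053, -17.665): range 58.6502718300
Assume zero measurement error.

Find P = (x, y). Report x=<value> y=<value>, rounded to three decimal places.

eq1: (x + 48.868)² + (y − 33.455)² = 91.9367533670²
eq2: (x − 47.475)² + (y + 15.537)² = 28.4120288744²
eq3: (x + 10.053)² + (y + 17.665)² = 58.6502718300²
eq3−eq2, eq3−eq1 (x²,y² cancel):
  115.056·x + 4.256·y = 4714.769961
  -77.630·x + 102.240·y = -1918.308819
det = 115.056·102.240 − 4.256·-77.630 = 12093.718720
x = (4714.769961·102.240 − 4.256·-1918.308819) / 12093.718720 = 40.533637
y = (115.056·-1918.308819 − 4714.769961·-77.630) / 12093.718720 = 12.014059

x=40.534 y=12.014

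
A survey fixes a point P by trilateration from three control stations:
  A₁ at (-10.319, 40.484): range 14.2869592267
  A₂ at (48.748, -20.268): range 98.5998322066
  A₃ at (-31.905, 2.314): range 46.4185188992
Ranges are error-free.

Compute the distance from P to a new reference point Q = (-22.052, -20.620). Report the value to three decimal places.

eq1: (x + 10.319)² + (y − 40.484)² = 14.2869592267²
eq2: (x − 48.748)² + (y + 20.268)² = 98.5998322066²
eq3: (x + 31.905)² + (y − 2.314)² = 46.4185188992²
eq2−eq3, eq2−eq1 (x²,y² cancel):
  -161.306·x + 45.164·y = 5803.372307
  -118.134·x + 121.504·y = 8476.086396
det = -161.306·121.504 − 45.164·-118.134 = -14263.920248
x = (5803.372307·121.504 − 45.164·8476.086396) / -14263.920248 = -22.596802
y = (-161.306·8476.086396 − 5803.372307·-118.134) / -14263.920248 = 47.789668
|P − Q| = √((-22.596802 − -22.052)² + (47.789668 − -20.620)²) = 68.411837

68.412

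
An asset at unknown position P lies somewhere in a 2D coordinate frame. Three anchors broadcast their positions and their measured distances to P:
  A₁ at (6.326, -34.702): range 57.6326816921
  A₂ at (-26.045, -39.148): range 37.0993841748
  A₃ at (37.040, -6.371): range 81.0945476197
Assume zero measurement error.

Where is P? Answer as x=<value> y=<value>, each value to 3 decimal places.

eq1: (x − 6.326)² + (y + 34.702)² = 57.6326816921²
eq2: (x + 26.045)² + (y + 39.148)² = 37.0993841748²
eq3: (x − 37.040)² + (y + 6.371)² = 81.0945476197²
eq2−eq3, eq2−eq1 (x²,y² cancel):
  126.170·x + 65.554·y = -5998.318035
  64.742·x + 8.892·y = -2911.822542
det = 126.170·8.892 − 65.554·64.742 = -3122.193428
x = (-5998.318035·8.892 − 65.554·-2911.822542) / -3122.193428 = -44.053828
y = (126.170·-2911.822542 − -5998.318035·64.742) / -3122.193428 = -6.712735

x=-44.054 y=-6.713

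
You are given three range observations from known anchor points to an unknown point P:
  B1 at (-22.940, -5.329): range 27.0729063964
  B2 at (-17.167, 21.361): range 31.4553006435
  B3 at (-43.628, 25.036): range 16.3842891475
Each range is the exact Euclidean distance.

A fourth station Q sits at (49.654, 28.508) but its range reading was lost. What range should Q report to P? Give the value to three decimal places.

97.675

eq1: (x + 22.940)² + (y + 5.329)² = 27.0729063964²
eq2: (x + 17.167)² + (y − 21.361)² = 31.4553006435²
eq3: (x + 43.628)² + (y − 25.036)² = 16.3842891475²
eq3−eq1, eq3−eq2 (x²,y² cancel):
  41.376·x − 60.730·y = -2440.059169
  52.922·x − 7.350·y = -2500.196478
det = 41.376·-7.350 − -60.730·52.922 = 2909.839460
x = (-2440.059169·-7.350 − -60.730·-2500.196478) / 2909.839460 = -46.017143
y = (41.376·-2500.196478 − -2440.059169·52.922) / 2909.839460 = 8.826838
|P − Q| = √((-46.017143 − 49.654)² + (8.826838 − 28.508)²) = 97.674539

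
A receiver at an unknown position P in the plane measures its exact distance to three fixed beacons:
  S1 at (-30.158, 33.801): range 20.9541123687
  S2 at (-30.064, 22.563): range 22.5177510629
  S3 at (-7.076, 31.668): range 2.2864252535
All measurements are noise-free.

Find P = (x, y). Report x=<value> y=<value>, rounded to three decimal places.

x=-9.344 y=31.380

eq1: (x + 30.158)² + (y − 33.801)² = 20.9541123687²
eq2: (x + 30.064)² + (y − 22.563)² = 22.5177510629²
eq3: (x + 7.076)² + (y − 31.668)² = 2.2864252535²
eq3−eq2, eq3−eq1 (x²,y² cancel):
  -45.976·x − 18.210·y = -141.820307
  -46.164·x + 4.266·y = 565.233480
det = -45.976·4.266 − -18.210·-46.164 = -1036.780056
x = (-141.820307·4.266 − -18.210·565.233480) / -1036.780056 = -9.344215
y = (-45.976·565.233480 − -141.820307·-46.164) / -1036.780056 = 31.380009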